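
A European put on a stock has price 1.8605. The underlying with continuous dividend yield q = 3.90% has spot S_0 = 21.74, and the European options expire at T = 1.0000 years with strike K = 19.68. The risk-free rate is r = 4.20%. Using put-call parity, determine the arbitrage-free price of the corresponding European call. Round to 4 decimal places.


Put-call parity: C - P = S_0 * exp(-qT) - K * exp(-rT).
S_0 * exp(-qT) = 21.7400 * 0.96175071 = 20.90846042
K * exp(-rT) = 19.6800 * 0.95886978 = 18.87055728
C = P + S*exp(-qT) - K*exp(-rT)
C = 1.8605 + 20.90846042 - 18.87055728 = 3.8984

Answer: Call price = 3.8984


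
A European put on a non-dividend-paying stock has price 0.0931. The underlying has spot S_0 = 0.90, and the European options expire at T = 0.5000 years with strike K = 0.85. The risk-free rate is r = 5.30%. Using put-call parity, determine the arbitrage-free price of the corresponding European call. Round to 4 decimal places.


Put-call parity: C - P = S_0 * exp(-qT) - K * exp(-rT).
S_0 * exp(-qT) = 0.9000 * 1.00000000 = 0.90000000
K * exp(-rT) = 0.8500 * 0.97384804 = 0.82777084
C = P + S*exp(-qT) - K*exp(-rT)
C = 0.0931 + 0.90000000 - 0.82777084 = 0.1653

Answer: Call price = 0.1653


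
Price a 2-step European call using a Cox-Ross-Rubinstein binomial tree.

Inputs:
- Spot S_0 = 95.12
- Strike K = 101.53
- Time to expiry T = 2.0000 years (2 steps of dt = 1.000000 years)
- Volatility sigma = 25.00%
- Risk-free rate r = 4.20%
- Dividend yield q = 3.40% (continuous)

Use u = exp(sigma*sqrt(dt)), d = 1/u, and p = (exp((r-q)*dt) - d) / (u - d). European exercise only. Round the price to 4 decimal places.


Answer: Price = V(0,0) = 10.4663

Derivation:
dt = T/N = 1.000000
u = exp(sigma*sqrt(dt)) = 1.284025; d = 1/u = 0.778801
p = (exp((r-q)*dt) - d) / (u - d) = 0.453722
Discount per step: exp(-r*dt) = 0.958870
Stock lattice S(k, i) with i counting down-moves:
  k=0: S(0,0) = 95.1200
  k=1: S(1,0) = 122.1365; S(1,1) = 74.0795
  k=2: S(2,0) = 156.8264; S(2,1) = 95.1200; S(2,2) = 57.6932
Terminal payoffs V(N, i) = max(S_T - K, 0):
  V(2,0) = 55.296367; V(2,1) = 0.000000; V(2,2) = 0.000000
Backward induction: V(k, i) = exp(-r*dt) * [p * V(k+1, i) + (1-p) * V(k+1, i+1)].
  V(1,0) = exp(-r*dt) * [p*55.296367 + (1-p)*0.000000] = 24.057231
  V(1,1) = exp(-r*dt) * [p*0.000000 + (1-p)*0.000000] = 0.000000
  V(0,0) = exp(-r*dt) * [p*24.057231 + (1-p)*0.000000] = 10.466336


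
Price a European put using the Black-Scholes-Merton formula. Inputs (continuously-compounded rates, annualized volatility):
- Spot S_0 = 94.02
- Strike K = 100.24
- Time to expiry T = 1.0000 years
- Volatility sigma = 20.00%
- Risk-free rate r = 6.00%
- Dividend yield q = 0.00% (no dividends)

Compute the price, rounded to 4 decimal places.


d1 = (ln(S/K) + (r - q + 0.5*sigma^2) * T) / (sigma * sqrt(T)) = 0.07970108
d2 = d1 - sigma * sqrt(T) = -0.12029892
exp(-rT) = 0.94176453; exp(-qT) = 1.00000000
P = K * exp(-rT) * N(-d2) - S_0 * exp(-qT) * N(-d1)
N(-d1) = 0.46823750; N(-d2) = 0.54787682
P = 100.2400 * 0.94176453 * 0.54787682 - 94.0200 * 1.00000000 * 0.46823750 = 7.6972

Answer: Price = 7.6972


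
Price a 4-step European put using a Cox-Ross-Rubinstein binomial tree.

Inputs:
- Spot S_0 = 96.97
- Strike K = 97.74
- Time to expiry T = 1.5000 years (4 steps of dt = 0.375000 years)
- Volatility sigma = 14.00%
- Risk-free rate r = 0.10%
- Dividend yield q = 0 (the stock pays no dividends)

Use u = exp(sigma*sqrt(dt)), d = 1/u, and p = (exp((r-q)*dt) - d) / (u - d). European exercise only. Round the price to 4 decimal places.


dt = T/N = 0.375000
u = exp(sigma*sqrt(dt)) = 1.089514; d = 1/u = 0.917840
p = (exp((r-q)*dt) - d) / (u - d) = 0.480765
Discount per step: exp(-r*dt) = 0.999625
Stock lattice S(k, i) with i counting down-moves:
  k=0: S(0,0) = 96.9700
  k=1: S(1,0) = 105.6502; S(1,1) = 89.0029
  k=2: S(2,0) = 115.1074; S(2,1) = 96.9700; S(2,2) = 81.6905
  k=3: S(3,0) = 125.4112; S(3,1) = 105.6502; S(3,2) = 89.0029; S(3,3) = 74.9788
  k=4: S(4,0) = 136.6373; S(4,1) = 115.1074; S(4,2) = 96.9700; S(4,3) = 81.6905; S(4,4) = 68.8185
Terminal payoffs V(N, i) = max(K - S_T, 0):
  V(4,0) = 0.000000; V(4,1) = 0.000000; V(4,2) = 0.770000; V(4,3) = 16.049528; V(4,4) = 28.921467
Backward induction: V(k, i) = exp(-r*dt) * [p * V(k+1, i) + (1-p) * V(k+1, i+1)].
  V(3,0) = exp(-r*dt) * [p*0.000000 + (1-p)*0.000000] = 0.000000
  V(3,1) = exp(-r*dt) * [p*0.000000 + (1-p)*0.770000] = 0.399661
  V(3,2) = exp(-r*dt) * [p*0.770000 + (1-p)*16.049528] = 8.700405
  V(3,3) = exp(-r*dt) * [p*16.049528 + (1-p)*28.921467] = 22.724568
  V(2,0) = exp(-r*dt) * [p*0.000000 + (1-p)*0.399661] = 0.207440
  V(2,1) = exp(-r*dt) * [p*0.399661 + (1-p)*8.700405] = 4.707933
  V(2,2) = exp(-r*dt) * [p*8.700405 + (1-p)*22.724568] = 15.976251
  V(1,0) = exp(-r*dt) * [p*0.207440 + (1-p)*4.707933] = 2.543300
  V(1,1) = exp(-r*dt) * [p*4.707933 + (1-p)*15.976251] = 10.554881
  V(0,0) = exp(-r*dt) * [p*2.543300 + (1-p)*10.554881] = 6.700681

Answer: Price = V(0,0) = 6.7007


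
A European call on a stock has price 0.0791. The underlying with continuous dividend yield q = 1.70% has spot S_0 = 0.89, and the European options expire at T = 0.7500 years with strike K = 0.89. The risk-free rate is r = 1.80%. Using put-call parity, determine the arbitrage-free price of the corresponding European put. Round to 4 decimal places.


Answer: Put price = 0.0784

Derivation:
Put-call parity: C - P = S_0 * exp(-qT) - K * exp(-rT).
S_0 * exp(-qT) = 0.8900 * 0.98733094 = 0.87872453
K * exp(-rT) = 0.8900 * 0.98659072 = 0.87806574
P = C - S*exp(-qT) + K*exp(-rT)
P = 0.0791 - 0.87872453 + 0.87806574 = 0.0784


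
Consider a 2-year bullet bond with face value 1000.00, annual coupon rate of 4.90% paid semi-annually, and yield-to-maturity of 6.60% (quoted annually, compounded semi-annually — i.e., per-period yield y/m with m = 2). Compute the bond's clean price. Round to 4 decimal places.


Coupon per period c = face * coupon_rate / m = 24.500000
Periods per year m = 2; per-period yield y/m = 0.033000
Number of cashflows N = 4
Cashflows (t years, CF_t, discount factor 1/(1+y/m)^(m*t), PV):
  t = 0.5000: CF_t = 24.500000, DF = 0.968054, PV = 23.717328
  t = 1.0000: CF_t = 24.500000, DF = 0.937129, PV = 22.959659
  t = 1.5000: CF_t = 24.500000, DF = 0.907192, PV = 22.226195
  t = 2.0000: CF_t = 1024.500000, DF = 0.878211, PV = 899.726841
Price P = sum_t PV_t = 968.630023

Answer: Price = 968.6300


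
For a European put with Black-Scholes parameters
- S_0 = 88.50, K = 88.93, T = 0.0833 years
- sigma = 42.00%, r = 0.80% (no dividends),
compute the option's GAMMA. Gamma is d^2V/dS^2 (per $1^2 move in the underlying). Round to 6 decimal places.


Answer: Gamma = 0.037175

Derivation:
d1 = 0.0261218177; d2 = -0.0950974877
phi(d1) = 0.3988061946; exp(-qT) = 1.0000000000; exp(-rT) = 0.9993338220
Gamma = exp(-qT) * phi(d1) / (S * sigma * sqrt(T)) = 1.0000000000 * 0.3988061946 / (88.5000 * 0.4200 * 0.2886173938) = 0.037175


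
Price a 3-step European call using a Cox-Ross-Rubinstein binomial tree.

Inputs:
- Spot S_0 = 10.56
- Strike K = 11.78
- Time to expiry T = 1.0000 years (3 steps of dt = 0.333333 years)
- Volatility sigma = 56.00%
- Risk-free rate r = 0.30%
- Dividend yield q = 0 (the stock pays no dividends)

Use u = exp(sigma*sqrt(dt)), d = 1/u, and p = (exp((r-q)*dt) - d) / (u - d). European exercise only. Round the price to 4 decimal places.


dt = T/N = 0.333333
u = exp(sigma*sqrt(dt)) = 1.381702; d = 1/u = 0.723745
p = (exp((r-q)*dt) - d) / (u - d) = 0.421388
Discount per step: exp(-r*dt) = 0.999000
Stock lattice S(k, i) with i counting down-moves:
  k=0: S(0,0) = 10.5600
  k=1: S(1,0) = 14.5908; S(1,1) = 7.6427
  k=2: S(2,0) = 20.1601; S(2,1) = 10.5600; S(2,2) = 5.5314
  k=3: S(3,0) = 27.8553; S(3,1) = 14.5908; S(3,2) = 7.6427; S(3,3) = 4.0033
Terminal payoffs V(N, i) = max(S_T - K, 0):
  V(3,0) = 16.075258; V(3,1) = 2.810774; V(3,2) = 0.000000; V(3,3) = 0.000000
Backward induction: V(k, i) = exp(-r*dt) * [p * V(k+1, i) + (1-p) * V(k+1, i+1)].
  V(2,0) = exp(-r*dt) * [p*16.075258 + (1-p)*2.810774] = 8.391878
  V(2,1) = exp(-r*dt) * [p*2.810774 + (1-p)*0.000000] = 1.183244
  V(2,2) = exp(-r*dt) * [p*0.000000 + (1-p)*0.000000] = 0.000000
  V(1,0) = exp(-r*dt) * [p*8.391878 + (1-p)*1.183244] = 4.216660
  V(1,1) = exp(-r*dt) * [p*1.183244 + (1-p)*0.000000] = 0.498107
  V(0,0) = exp(-r*dt) * [p*4.216660 + (1-p)*0.498107] = 2.062998

Answer: Price = V(0,0) = 2.0630


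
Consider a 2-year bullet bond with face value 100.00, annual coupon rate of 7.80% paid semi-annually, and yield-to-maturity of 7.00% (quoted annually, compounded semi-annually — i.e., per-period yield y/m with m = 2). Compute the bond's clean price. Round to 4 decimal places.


Answer: Price = 101.4692

Derivation:
Coupon per period c = face * coupon_rate / m = 3.900000
Periods per year m = 2; per-period yield y/m = 0.035000
Number of cashflows N = 4
Cashflows (t years, CF_t, discount factor 1/(1+y/m)^(m*t), PV):
  t = 0.5000: CF_t = 3.900000, DF = 0.966184, PV = 3.768116
  t = 1.0000: CF_t = 3.900000, DF = 0.933511, PV = 3.640692
  t = 1.5000: CF_t = 3.900000, DF = 0.901943, PV = 3.517577
  t = 2.0000: CF_t = 103.900000, DF = 0.871442, PV = 90.542847
Price P = sum_t PV_t = 101.469232


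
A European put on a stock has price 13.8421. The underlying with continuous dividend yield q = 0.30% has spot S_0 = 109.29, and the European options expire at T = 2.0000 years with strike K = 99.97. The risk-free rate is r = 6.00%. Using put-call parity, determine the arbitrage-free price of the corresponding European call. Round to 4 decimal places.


Put-call parity: C - P = S_0 * exp(-qT) - K * exp(-rT).
S_0 * exp(-qT) = 109.2900 * 0.99401796 = 108.63622329
K * exp(-rT) = 99.9700 * 0.88692044 = 88.66543606
C = P + S*exp(-qT) - K*exp(-rT)
C = 13.8421 + 108.63622329 - 88.66543606 = 33.8129

Answer: Call price = 33.8129


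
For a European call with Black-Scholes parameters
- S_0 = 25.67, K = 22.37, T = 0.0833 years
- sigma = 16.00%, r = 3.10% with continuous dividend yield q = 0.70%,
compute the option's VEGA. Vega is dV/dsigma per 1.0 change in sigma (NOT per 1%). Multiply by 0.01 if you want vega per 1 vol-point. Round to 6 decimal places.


Answer: Vega = 0.028542

Derivation:
d1 = 3.0461534545; d2 = 2.9999746715
phi(d1) = 0.0038546928; exp(-qT) = 0.9994170700; exp(-rT) = 0.9974210313
Vega = S * exp(-qT) * phi(d1) * sqrt(T) = 25.6700 * 0.9994170700 * 0.0038546928 * 0.2886173938 = 0.028542


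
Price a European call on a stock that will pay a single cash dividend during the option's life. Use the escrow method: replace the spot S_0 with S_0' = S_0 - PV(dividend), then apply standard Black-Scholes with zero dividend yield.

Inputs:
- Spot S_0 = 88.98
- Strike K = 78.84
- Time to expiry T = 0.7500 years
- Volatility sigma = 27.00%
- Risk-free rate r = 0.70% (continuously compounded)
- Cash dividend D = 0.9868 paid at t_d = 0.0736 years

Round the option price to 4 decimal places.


PV(D) = D * exp(-r * t_d) = 0.9868 * 0.99948493 = 0.98629173
S_0' = S_0 - PV(D) = 88.9800 - 0.98629173 = 87.99370827
d1 = (ln(S_0'/K) + (r + sigma^2/2)*T) / (sigma*sqrt(T)) = 0.60913589
d2 = d1 - sigma*sqrt(T) = 0.37530903
exp(-rT) = 0.99476376
N(d1) = 0.72878282; N(d2) = 0.64628468
C = S_0' * N(d1) - K * exp(-rT) * N(d2) = 87.99370827 * 0.72878282 - 78.8400 * 0.99476376 * 0.64628468 = 13.4420

Answer: Price = 13.4420


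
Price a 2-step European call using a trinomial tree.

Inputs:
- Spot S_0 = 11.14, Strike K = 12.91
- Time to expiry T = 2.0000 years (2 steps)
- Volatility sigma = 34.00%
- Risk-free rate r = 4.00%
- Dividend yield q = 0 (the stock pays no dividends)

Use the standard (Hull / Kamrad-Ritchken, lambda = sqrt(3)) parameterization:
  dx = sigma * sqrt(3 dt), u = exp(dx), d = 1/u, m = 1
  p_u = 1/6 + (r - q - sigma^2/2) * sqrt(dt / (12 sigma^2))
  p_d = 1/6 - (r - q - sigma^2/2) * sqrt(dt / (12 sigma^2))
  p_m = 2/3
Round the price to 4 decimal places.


Answer: Price = V(0,0) = 1.8296

Derivation:
dt = T/N = 1.000000; dx = sigma*sqrt(3*dt) = 0.588897
u = exp(dx) = 1.802000; d = 1/u = 0.554939
p_u = 0.151554, p_m = 0.666667, p_d = 0.181780
Discount per step: exp(-r*dt) = 0.960789
Stock lattice S(k, j) with j the centered position index:
  k=0: S(0,+0) = 11.1400
  k=1: S(1,-1) = 6.1820; S(1,+0) = 11.1400; S(1,+1) = 20.0743
  k=2: S(2,-2) = 3.4306; S(2,-1) = 6.1820; S(2,+0) = 11.1400; S(2,+1) = 20.0743; S(2,+2) = 36.1739
Terminal payoffs V(N, j) = max(S_T - K, 0):
  V(2,-2) = 0.000000; V(2,-1) = 0.000000; V(2,+0) = 0.000000; V(2,+1) = 7.164282; V(2,+2) = 23.263861
Backward induction: V(k, j) = exp(-r*dt) * [p_u * V(k+1, j+1) + p_m * V(k+1, j) + p_d * V(k+1, j-1)]
  V(1,-1) = exp(-r*dt) * [p_u*0.000000 + p_m*0.000000 + p_d*0.000000] = 0.000000
  V(1,+0) = exp(-r*dt) * [p_u*7.164282 + p_m*0.000000 + p_d*0.000000] = 1.043200
  V(1,+1) = exp(-r*dt) * [p_u*23.263861 + p_m*7.164282 + p_d*0.000000] = 7.976389
  V(0,+0) = exp(-r*dt) * [p_u*7.976389 + p_m*1.043200 + p_d*0.000000] = 1.829648


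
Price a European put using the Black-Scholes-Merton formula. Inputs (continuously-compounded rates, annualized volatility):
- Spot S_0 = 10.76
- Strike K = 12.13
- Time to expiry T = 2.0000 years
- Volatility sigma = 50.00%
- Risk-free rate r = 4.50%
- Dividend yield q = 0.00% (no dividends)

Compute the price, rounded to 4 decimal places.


Answer: Price = 3.1839

Derivation:
d1 = (ln(S/K) + (r - q + 0.5*sigma^2) * T) / (sigma * sqrt(T)) = 0.31134453
d2 = d1 - sigma * sqrt(T) = -0.39576225
exp(-rT) = 0.91393119; exp(-qT) = 1.00000000
P = K * exp(-rT) * N(-d2) - S_0 * exp(-qT) * N(-d1)
N(-d1) = 0.37776936; N(-d2) = 0.65385978
P = 12.1300 * 0.91393119 * 0.65385978 - 10.7600 * 1.00000000 * 0.37776936 = 3.1839


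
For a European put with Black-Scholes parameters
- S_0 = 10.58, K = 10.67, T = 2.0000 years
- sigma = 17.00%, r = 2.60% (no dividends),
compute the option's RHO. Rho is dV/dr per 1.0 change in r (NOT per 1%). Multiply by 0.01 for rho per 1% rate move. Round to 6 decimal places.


Answer: Rho = -9.637849

Derivation:
d1 = 0.3012664259; d2 = 0.0608501203
phi(d1) = 0.3812426374; exp(-qT) = 1.0000000000; exp(-rT) = 0.9493288668
N(-d2) = 0.4757392870
Rho = -K*T*exp(-rT)*N(-d2) = -10.6700 * 2.0000 * 0.9493288668 * 0.4757392870 = -9.637849


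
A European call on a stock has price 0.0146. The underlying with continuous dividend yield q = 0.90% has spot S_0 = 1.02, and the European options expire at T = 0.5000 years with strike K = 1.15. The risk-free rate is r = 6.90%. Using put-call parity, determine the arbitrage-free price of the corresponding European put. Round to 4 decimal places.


Put-call parity: C - P = S_0 * exp(-qT) - K * exp(-rT).
S_0 * exp(-qT) = 1.0200 * 0.99551011 = 1.01542031
K * exp(-rT) = 1.1500 * 0.96608834 = 1.11100159
P = C - S*exp(-qT) + K*exp(-rT)
P = 0.0146 - 1.01542031 + 1.11100159 = 0.1102

Answer: Put price = 0.1102


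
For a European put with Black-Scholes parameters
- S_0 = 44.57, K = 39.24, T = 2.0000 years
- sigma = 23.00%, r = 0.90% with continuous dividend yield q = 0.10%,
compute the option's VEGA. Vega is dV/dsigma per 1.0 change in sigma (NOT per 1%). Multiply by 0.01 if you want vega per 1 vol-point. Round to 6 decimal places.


d1 = 0.6033906713; d2 = 0.2781215519
phi(d1) = 0.3325454674; exp(-qT) = 0.9980019987; exp(-rT) = 0.9821610324
Vega = S * exp(-qT) * phi(d1) * sqrt(T) = 44.5700 * 0.9980019987 * 0.3325454674 * 1.4142135624 = 20.918959

Answer: Vega = 20.918959


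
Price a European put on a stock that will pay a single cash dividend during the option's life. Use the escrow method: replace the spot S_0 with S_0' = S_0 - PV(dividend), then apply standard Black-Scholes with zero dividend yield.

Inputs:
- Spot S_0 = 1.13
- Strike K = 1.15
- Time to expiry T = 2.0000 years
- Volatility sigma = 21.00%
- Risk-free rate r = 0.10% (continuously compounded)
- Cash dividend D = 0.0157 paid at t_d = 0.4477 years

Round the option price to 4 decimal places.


Answer: Price = 0.1509

Derivation:
PV(D) = D * exp(-r * t_d) = 0.0157 * 0.99955240 = 0.01569297
S_0' = S_0 - PV(D) = 1.1300 - 0.01569297 = 1.11430703
d1 = (ln(S_0'/K) + (r + sigma^2/2)*T) / (sigma*sqrt(T)) = 0.04906233
d2 = d1 - sigma*sqrt(T) = -0.24792252
exp(-rT) = 0.99800200
N(-d1) = 0.48043481; N(-d2) = 0.59790282
P = K * exp(-rT) * N(-d2) - S_0' * N(-d1) = 1.1500 * 0.99800200 * 0.59790282 - 1.11430703 * 0.48043481 = 0.1509


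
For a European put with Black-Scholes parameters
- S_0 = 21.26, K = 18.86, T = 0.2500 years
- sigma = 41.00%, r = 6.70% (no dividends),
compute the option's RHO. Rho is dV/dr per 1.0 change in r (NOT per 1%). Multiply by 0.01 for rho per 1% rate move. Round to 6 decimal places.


Answer: Rho = -1.328597

Derivation:
d1 = 0.7685199791; d2 = 0.5635199791
phi(d1) = 0.2969326266; exp(-qT) = 1.0000000000; exp(-rT) = 0.9833895013
N(-d2) = 0.2865404297
Rho = -K*T*exp(-rT)*N(-d2) = -18.8600 * 0.2500 * 0.9833895013 * 0.2865404297 = -1.328597


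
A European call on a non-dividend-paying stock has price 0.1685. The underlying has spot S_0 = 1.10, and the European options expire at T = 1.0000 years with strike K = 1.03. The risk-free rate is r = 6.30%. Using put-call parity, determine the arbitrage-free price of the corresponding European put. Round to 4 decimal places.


Answer: Put price = 0.0356

Derivation:
Put-call parity: C - P = S_0 * exp(-qT) - K * exp(-rT).
S_0 * exp(-qT) = 1.1000 * 1.00000000 = 1.10000000
K * exp(-rT) = 1.0300 * 0.93894347 = 0.96711178
P = C - S*exp(-qT) + K*exp(-rT)
P = 0.1685 - 1.10000000 + 0.96711178 = 0.0356


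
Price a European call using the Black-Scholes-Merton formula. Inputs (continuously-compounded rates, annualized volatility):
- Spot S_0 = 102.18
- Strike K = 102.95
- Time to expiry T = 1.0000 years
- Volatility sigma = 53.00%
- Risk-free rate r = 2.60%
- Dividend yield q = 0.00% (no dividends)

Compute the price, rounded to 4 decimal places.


d1 = (ln(S/K) + (r - q + 0.5*sigma^2) * T) / (sigma * sqrt(T)) = 0.29989157
d2 = d1 - sigma * sqrt(T) = -0.23010843
exp(-rT) = 0.97433509; exp(-qT) = 1.00000000
C = S_0 * exp(-qT) * N(d1) - K * exp(-rT) * N(d2)
N(d1) = 0.61787007; N(d2) = 0.40900376
C = 102.1800 * 1.00000000 * 0.61787007 - 102.9500 * 0.97433509 * 0.40900376 = 22.1077

Answer: Price = 22.1077


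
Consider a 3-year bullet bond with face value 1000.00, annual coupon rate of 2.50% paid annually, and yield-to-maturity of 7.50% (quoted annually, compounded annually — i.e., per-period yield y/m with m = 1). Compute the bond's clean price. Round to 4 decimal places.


Answer: Price = 869.9737

Derivation:
Coupon per period c = face * coupon_rate / m = 25.000000
Periods per year m = 1; per-period yield y/m = 0.075000
Number of cashflows N = 3
Cashflows (t years, CF_t, discount factor 1/(1+y/m)^(m*t), PV):
  t = 1.0000: CF_t = 25.000000, DF = 0.930233, PV = 23.255814
  t = 2.0000: CF_t = 25.000000, DF = 0.865333, PV = 21.633315
  t = 3.0000: CF_t = 1025.000000, DF = 0.804961, PV = 825.084584
Price P = sum_t PV_t = 869.973713


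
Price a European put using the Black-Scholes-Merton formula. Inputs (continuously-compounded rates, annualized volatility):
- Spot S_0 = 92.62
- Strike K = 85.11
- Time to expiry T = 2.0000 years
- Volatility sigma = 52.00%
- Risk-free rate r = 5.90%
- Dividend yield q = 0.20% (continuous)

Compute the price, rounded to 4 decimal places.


d1 = (ln(S/K) + (r - q + 0.5*sigma^2) * T) / (sigma * sqrt(T)) = 0.63770230
d2 = d1 - sigma * sqrt(T) = -0.09768876
exp(-rT) = 0.88869605; exp(-qT) = 0.99600799
P = K * exp(-rT) * N(-d2) - S_0 * exp(-qT) * N(-d1)
N(-d1) = 0.26183374; N(-d2) = 0.53891028
P = 85.1100 * 0.88869605 * 0.53891028 - 92.6200 * 0.99600799 * 0.26183374 = 16.6073

Answer: Price = 16.6073


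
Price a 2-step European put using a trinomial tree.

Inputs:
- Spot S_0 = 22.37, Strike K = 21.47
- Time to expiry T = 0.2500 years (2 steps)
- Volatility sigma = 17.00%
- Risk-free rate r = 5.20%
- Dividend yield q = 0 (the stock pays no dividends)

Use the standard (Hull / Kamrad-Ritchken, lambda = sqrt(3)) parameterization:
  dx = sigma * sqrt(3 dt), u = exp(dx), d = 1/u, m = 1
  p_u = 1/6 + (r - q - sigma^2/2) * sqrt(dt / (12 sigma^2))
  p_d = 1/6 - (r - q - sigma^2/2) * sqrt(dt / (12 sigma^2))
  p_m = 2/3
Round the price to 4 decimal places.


dt = T/N = 0.125000; dx = sigma*sqrt(3*dt) = 0.104103
u = exp(dx) = 1.109715; d = 1/u = 0.901132
p_u = 0.189210, p_m = 0.666667, p_d = 0.144123
Discount per step: exp(-r*dt) = 0.993521
Stock lattice S(k, j) with j the centered position index:
  k=0: S(0,+0) = 22.3700
  k=1: S(1,-1) = 20.1583; S(1,+0) = 22.3700; S(1,+1) = 24.8243
  k=2: S(2,-2) = 18.1653; S(2,-1) = 20.1583; S(2,+0) = 22.3700; S(2,+1) = 24.8243; S(2,+2) = 27.5479
Terminal payoffs V(N, j) = max(K - S_T, 0):
  V(2,-2) = 3.304682; V(2,-1) = 1.311673; V(2,+0) = 0.000000; V(2,+1) = 0.000000; V(2,+2) = 0.000000
Backward induction: V(k, j) = exp(-r*dt) * [p_u * V(k+1, j+1) + p_m * V(k+1, j) + p_d * V(k+1, j-1)]
  V(1,-1) = exp(-r*dt) * [p_u*0.000000 + p_m*1.311673 + p_d*3.304682] = 1.341978
  V(1,+0) = exp(-r*dt) * [p_u*0.000000 + p_m*0.000000 + p_d*1.311673] = 0.187817
  V(1,+1) = exp(-r*dt) * [p_u*0.000000 + p_m*0.000000 + p_d*0.000000] = 0.000000
  V(0,+0) = exp(-r*dt) * [p_u*0.000000 + p_m*0.187817 + p_d*1.341978] = 0.316557

Answer: Price = V(0,0) = 0.3166


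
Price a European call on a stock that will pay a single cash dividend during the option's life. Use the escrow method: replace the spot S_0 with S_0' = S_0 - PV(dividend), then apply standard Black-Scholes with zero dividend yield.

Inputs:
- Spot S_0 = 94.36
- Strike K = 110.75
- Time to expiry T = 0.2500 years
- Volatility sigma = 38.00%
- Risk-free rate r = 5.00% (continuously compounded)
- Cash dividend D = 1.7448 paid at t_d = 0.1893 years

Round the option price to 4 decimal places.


PV(D) = D * exp(-r * t_d) = 1.7448 * 0.99057965 = 1.72836338
S_0' = S_0 - PV(D) = 94.3600 - 1.72836338 = 92.63163662
d1 = (ln(S_0'/K) + (r + sigma^2/2)*T) / (sigma*sqrt(T)) = -0.77944567
d2 = d1 - sigma*sqrt(T) = -0.96944567
exp(-rT) = 0.98757780
N(d1) = 0.21785861; N(d2) = 0.16616144
C = S_0' * N(d1) - K * exp(-rT) * N(d2) = 92.63163662 * 0.21785861 - 110.7500 * 0.98757780 * 0.16616144 = 2.0068

Answer: Price = 2.0068


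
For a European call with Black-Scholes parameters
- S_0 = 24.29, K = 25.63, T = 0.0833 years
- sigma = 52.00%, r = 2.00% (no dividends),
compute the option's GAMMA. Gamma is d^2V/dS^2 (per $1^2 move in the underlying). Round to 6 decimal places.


d1 = -0.2716574730; d2 = -0.4217385177
phi(d1) = 0.3844900283; exp(-qT) = 1.0000000000; exp(-rT) = 0.9983353870
Gamma = exp(-qT) * phi(d1) / (S * sigma * sqrt(T)) = 1.0000000000 * 0.3844900283 / (24.2900 * 0.5200 * 0.2886173938) = 0.105471

Answer: Gamma = 0.105471


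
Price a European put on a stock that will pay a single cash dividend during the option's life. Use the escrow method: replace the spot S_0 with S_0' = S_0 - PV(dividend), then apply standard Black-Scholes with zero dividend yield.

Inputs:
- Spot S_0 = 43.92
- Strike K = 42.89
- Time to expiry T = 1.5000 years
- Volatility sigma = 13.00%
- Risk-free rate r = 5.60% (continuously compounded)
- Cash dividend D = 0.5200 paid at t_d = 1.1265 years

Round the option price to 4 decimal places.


Answer: Price = 1.0980

Derivation:
PV(D) = D * exp(-r * t_d) = 0.5200 * 0.93886461 = 0.48820959
S_0' = S_0 - PV(D) = 43.9200 - 0.48820959 = 43.43179041
d1 = (ln(S_0'/K) + (r + sigma^2/2)*T) / (sigma*sqrt(T)) = 0.68603281
d2 = d1 - sigma*sqrt(T) = 0.52681598
exp(-rT) = 0.91943126
N(-d1) = 0.24634621; N(-d2) = 0.29916069
P = K * exp(-rT) * N(-d2) - S_0' * N(-d1) = 42.8900 * 0.91943126 * 0.29916069 - 43.43179041 * 0.24634621 = 1.0980


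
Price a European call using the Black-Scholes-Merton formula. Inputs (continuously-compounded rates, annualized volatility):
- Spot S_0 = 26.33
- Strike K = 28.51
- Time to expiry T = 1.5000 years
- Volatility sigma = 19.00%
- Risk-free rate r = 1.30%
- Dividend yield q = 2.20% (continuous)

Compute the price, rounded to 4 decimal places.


d1 = (ln(S/K) + (r - q + 0.5*sigma^2) * T) / (sigma * sqrt(T)) = -0.28350020
d2 = d1 - sigma * sqrt(T) = -0.51620173
exp(-rT) = 0.98068890; exp(-qT) = 0.96753856
C = S_0 * exp(-qT) * N(d1) - K * exp(-rT) * N(d2)
N(d1) = 0.38839671; N(d2) = 0.30285676
C = 26.3300 * 0.96753856 * 0.38839671 - 28.5100 * 0.98068890 * 0.30285676 = 1.4268

Answer: Price = 1.4268


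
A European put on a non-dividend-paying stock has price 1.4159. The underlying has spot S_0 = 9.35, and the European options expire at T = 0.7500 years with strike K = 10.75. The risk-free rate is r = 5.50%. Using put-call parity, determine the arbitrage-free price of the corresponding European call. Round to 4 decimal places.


Answer: Call price = 0.4503

Derivation:
Put-call parity: C - P = S_0 * exp(-qT) - K * exp(-rT).
S_0 * exp(-qT) = 9.3500 * 1.00000000 = 9.35000000
K * exp(-rT) = 10.7500 * 0.95958920 = 10.31558393
C = P + S*exp(-qT) - K*exp(-rT)
C = 1.4159 + 9.35000000 - 10.31558393 = 0.4503


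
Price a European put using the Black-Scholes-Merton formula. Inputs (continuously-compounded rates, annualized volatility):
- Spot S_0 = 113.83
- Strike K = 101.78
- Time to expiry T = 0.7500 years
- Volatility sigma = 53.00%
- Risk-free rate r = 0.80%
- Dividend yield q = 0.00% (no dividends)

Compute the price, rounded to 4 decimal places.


Answer: Price = 13.8118

Derivation:
d1 = (ln(S/K) + (r - q + 0.5*sigma^2) * T) / (sigma * sqrt(T)) = 0.48634676
d2 = d1 - sigma * sqrt(T) = 0.02735330
exp(-rT) = 0.99401796; exp(-qT) = 1.00000000
P = K * exp(-rT) * N(-d2) - S_0 * exp(-qT) * N(-d1)
N(-d1) = 0.31336066; N(-d2) = 0.48908897
P = 101.7800 * 0.99401796 * 0.48908897 - 113.8300 * 1.00000000 * 0.31336066 = 13.8118


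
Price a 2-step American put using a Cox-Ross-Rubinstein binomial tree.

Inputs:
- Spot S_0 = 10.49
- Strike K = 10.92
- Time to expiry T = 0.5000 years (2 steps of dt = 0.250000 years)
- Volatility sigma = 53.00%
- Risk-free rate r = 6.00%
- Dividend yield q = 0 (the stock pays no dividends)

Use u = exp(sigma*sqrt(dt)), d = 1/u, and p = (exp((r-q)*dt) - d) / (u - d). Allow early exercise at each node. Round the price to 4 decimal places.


Answer: Price = V(0,0) = 1.6250

Derivation:
dt = T/N = 0.250000
u = exp(sigma*sqrt(dt)) = 1.303431; d = 1/u = 0.767206
p = (exp((r-q)*dt) - d) / (u - d) = 0.462319
Discount per step: exp(-r*dt) = 0.985112
Stock lattice S(k, i) with i counting down-moves:
  k=0: S(0,0) = 10.4900
  k=1: S(1,0) = 13.6730; S(1,1) = 8.0480
  k=2: S(2,0) = 17.8218; S(2,1) = 10.4900; S(2,2) = 6.1745
Terminal payoffs V(N, i) = max(K - S_T, 0):
  V(2,0) = 0.000000; V(2,1) = 0.430000; V(2,2) = 4.745534
Backward induction: V(k, i) = exp(-r*dt) * [p * V(k+1, i) + (1-p) * V(k+1, i+1)]; then take max(V_cont, immediate exercise) for American.
  V(1,0) = exp(-r*dt) * [p*0.000000 + (1-p)*0.430000] = 0.227761; exercise = 0.000000; V(1,0) = max -> 0.227761
  V(1,1) = exp(-r*dt) * [p*0.430000 + (1-p)*4.745534] = 2.709432; exercise = 2.872010; V(1,1) = max -> 2.872010
  V(0,0) = exp(-r*dt) * [p*0.227761 + (1-p)*2.872010] = 1.624964; exercise = 0.430000; V(0,0) = max -> 1.624964


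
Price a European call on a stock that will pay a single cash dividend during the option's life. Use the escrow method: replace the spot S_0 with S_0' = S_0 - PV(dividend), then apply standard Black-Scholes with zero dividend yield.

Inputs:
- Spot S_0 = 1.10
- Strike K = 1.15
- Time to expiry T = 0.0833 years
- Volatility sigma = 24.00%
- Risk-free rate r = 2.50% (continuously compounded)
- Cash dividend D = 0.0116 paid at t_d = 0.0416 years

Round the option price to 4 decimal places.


Answer: Price = 0.0099

Derivation:
PV(D) = D * exp(-r * t_d) = 0.0116 * 0.99896054 = 0.01158794
S_0' = S_0 - PV(D) = 1.1000 - 0.01158794 = 1.08841206
d1 = (ln(S_0'/K) + (r + sigma^2/2)*T) / (sigma*sqrt(T)) = -0.72992534
d2 = d1 - sigma*sqrt(T) = -0.79919352
exp(-rT) = 0.99791967
N(d1) = 0.23271791; N(d2) = 0.21208910
C = S_0' * N(d1) - K * exp(-rT) * N(d2) = 1.08841206 * 0.23271791 - 1.1500 * 0.99791967 * 0.21208910 = 0.0099


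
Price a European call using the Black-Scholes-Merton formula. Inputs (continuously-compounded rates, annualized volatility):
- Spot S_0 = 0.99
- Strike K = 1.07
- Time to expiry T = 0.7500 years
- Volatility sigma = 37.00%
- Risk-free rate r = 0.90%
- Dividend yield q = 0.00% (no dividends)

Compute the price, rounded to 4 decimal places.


Answer: Price = 0.0974

Derivation:
d1 = (ln(S/K) + (r - q + 0.5*sigma^2) * T) / (sigma * sqrt(T)) = -0.06123497
d2 = d1 - sigma * sqrt(T) = -0.38166437
exp(-rT) = 0.99327273; exp(-qT) = 1.00000000
C = S_0 * exp(-qT) * N(d1) - K * exp(-rT) * N(d2)
N(d1) = 0.47558604; N(d2) = 0.35135517
C = 0.9900 * 1.00000000 * 0.47558604 - 1.0700 * 0.99327273 * 0.35135517 = 0.0974


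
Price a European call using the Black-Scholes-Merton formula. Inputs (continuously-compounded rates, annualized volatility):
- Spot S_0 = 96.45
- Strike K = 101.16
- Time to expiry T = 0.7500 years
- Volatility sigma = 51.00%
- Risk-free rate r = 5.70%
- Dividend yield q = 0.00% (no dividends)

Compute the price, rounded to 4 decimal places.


d1 = (ln(S/K) + (r - q + 0.5*sigma^2) * T) / (sigma * sqrt(T)) = 0.20967736
d2 = d1 - sigma * sqrt(T) = -0.23199560
exp(-rT) = 0.95815090; exp(-qT) = 1.00000000
C = S_0 * exp(-qT) * N(d1) - K * exp(-rT) * N(d2)
N(d1) = 0.58304025; N(d2) = 0.40827072
C = 96.4500 * 1.00000000 * 0.58304025 - 101.1600 * 0.95815090 * 0.40827072 = 16.6620

Answer: Price = 16.6620


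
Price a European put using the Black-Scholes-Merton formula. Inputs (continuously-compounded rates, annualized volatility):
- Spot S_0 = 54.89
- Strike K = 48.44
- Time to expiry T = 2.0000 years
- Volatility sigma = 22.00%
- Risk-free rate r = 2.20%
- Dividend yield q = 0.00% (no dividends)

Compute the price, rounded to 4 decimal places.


Answer: Price = 2.8819

Derivation:
d1 = (ln(S/K) + (r - q + 0.5*sigma^2) * T) / (sigma * sqrt(T)) = 0.69876698
d2 = d1 - sigma * sqrt(T) = 0.38764000
exp(-rT) = 0.95695396; exp(-qT) = 1.00000000
P = K * exp(-rT) * N(-d2) - S_0 * exp(-qT) * N(-d1)
N(-d1) = 0.24234883; N(-d2) = 0.34914123
P = 48.4400 * 0.95695396 * 0.34914123 - 54.8900 * 1.00000000 * 0.24234883 = 2.8819


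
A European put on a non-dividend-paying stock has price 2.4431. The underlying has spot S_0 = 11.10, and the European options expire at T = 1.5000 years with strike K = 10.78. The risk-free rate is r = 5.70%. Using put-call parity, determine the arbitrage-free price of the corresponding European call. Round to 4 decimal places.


Answer: Call price = 3.6465

Derivation:
Put-call parity: C - P = S_0 * exp(-qT) - K * exp(-rT).
S_0 * exp(-qT) = 11.1000 * 1.00000000 = 11.10000000
K * exp(-rT) = 10.7800 * 0.91805314 = 9.89661288
C = P + S*exp(-qT) - K*exp(-rT)
C = 2.4431 + 11.10000000 - 9.89661288 = 3.6465


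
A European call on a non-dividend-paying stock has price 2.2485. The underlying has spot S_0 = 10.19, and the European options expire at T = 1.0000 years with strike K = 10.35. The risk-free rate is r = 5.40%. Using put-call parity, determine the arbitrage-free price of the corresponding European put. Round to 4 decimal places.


Answer: Put price = 1.8644

Derivation:
Put-call parity: C - P = S_0 * exp(-qT) - K * exp(-rT).
S_0 * exp(-qT) = 10.1900 * 1.00000000 = 10.19000000
K * exp(-rT) = 10.3500 * 0.94743211 = 9.80592230
P = C - S*exp(-qT) + K*exp(-rT)
P = 2.2485 - 10.19000000 + 9.80592230 = 1.8644


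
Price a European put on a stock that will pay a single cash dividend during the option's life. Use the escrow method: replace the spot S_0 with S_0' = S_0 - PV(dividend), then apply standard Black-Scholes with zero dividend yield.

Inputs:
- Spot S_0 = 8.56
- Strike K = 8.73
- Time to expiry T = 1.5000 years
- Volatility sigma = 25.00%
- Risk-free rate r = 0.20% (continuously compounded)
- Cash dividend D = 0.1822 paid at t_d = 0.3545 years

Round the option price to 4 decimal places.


PV(D) = D * exp(-r * t_d) = 0.1822 * 0.99929125 = 0.18207087
S_0' = S_0 - PV(D) = 8.5600 - 0.18207087 = 8.37792913
d1 = (ln(S_0'/K) + (r + sigma^2/2)*T) / (sigma*sqrt(T)) = 0.02844803
d2 = d1 - sigma*sqrt(T) = -0.27773819
exp(-rT) = 0.99700450
N(-d1) = 0.48865241; N(-d2) = 0.60939333
P = K * exp(-rT) * N(-d2) - S_0' * N(-d1) = 8.7300 * 0.99700450 * 0.60939333 - 8.37792913 * 0.48865241 = 1.2102

Answer: Price = 1.2102


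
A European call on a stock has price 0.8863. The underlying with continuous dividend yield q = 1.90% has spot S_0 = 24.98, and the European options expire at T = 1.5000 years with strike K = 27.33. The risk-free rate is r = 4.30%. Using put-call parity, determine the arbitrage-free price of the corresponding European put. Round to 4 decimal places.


Put-call parity: C - P = S_0 * exp(-qT) - K * exp(-rT).
S_0 * exp(-qT) = 24.9800 * 0.97190229 = 24.27811931
K * exp(-rT) = 27.3300 * 0.93753611 = 25.62286200
P = C - S*exp(-qT) + K*exp(-rT)
P = 0.8863 - 24.27811931 + 25.62286200 = 2.2310

Answer: Put price = 2.2310


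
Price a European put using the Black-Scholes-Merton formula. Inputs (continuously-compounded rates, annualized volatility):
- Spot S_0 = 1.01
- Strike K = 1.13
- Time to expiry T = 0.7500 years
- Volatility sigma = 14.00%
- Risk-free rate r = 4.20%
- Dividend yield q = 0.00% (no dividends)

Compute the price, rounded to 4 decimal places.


d1 = (ln(S/K) + (r - q + 0.5*sigma^2) * T) / (sigma * sqrt(T)) = -0.60553570
d2 = d1 - sigma * sqrt(T) = -0.72677926
exp(-rT) = 0.96899096; exp(-qT) = 1.00000000
P = K * exp(-rT) * N(-d2) - S_0 * exp(-qT) * N(-d1)
N(-d1) = 0.72758844; N(-d2) = 0.76631940
P = 1.1300 * 0.96899096 * 0.76631940 - 1.0100 * 1.00000000 * 0.72758844 = 0.1042

Answer: Price = 0.1042


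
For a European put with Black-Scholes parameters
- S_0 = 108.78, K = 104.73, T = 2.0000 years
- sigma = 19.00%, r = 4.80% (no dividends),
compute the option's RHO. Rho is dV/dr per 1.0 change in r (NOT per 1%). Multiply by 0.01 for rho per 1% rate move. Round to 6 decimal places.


d1 = 0.6328303653; d2 = 0.3641297885
phi(d1) = 0.3265488681; exp(-qT) = 1.0000000000; exp(-rT) = 0.9084640161
N(-d2) = 0.3578805468
Rho = -K*T*exp(-rT)*N(-d2) = -104.7300 * 2.0000 * 0.9084640161 * 0.3578805468 = -68.099970

Answer: Rho = -68.099970


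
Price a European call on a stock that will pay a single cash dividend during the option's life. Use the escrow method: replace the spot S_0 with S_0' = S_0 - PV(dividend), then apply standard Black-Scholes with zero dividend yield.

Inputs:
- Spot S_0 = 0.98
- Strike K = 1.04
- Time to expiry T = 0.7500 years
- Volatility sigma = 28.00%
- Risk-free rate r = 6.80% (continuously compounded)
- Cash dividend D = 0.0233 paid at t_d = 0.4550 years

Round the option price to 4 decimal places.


PV(D) = D * exp(-r * t_d) = 0.0233 * 0.96953374 = 0.02259014
S_0' = S_0 - PV(D) = 0.9800 - 0.02259014 = 0.95740986
d1 = (ln(S_0'/K) + (r + sigma^2/2)*T) / (sigma*sqrt(T)) = -0.00966819
d2 = d1 - sigma*sqrt(T) = -0.25215531
exp(-rT) = 0.95027867
N(d1) = 0.49614301; N(d2) = 0.40046051
C = S_0' * N(d1) - K * exp(-rT) * N(d2) = 0.95740986 * 0.49614301 - 1.0400 * 0.95027867 * 0.40046051 = 0.0792

Answer: Price = 0.0792


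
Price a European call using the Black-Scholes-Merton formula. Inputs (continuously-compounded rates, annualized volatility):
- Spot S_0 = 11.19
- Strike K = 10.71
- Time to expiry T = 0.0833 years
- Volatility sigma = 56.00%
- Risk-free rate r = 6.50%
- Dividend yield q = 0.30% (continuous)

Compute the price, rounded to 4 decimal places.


Answer: Price = 1.0029

Derivation:
d1 = (ln(S/K) + (r - q + 0.5*sigma^2) * T) / (sigma * sqrt(T)) = 0.38402718
d2 = d1 - sigma * sqrt(T) = 0.22240144
exp(-rT) = 0.99460013; exp(-qT) = 0.99975013
C = S_0 * exp(-qT) * N(d1) - K * exp(-rT) * N(d2)
N(d1) = 0.64952085; N(d2) = 0.58799931
C = 11.1900 * 0.99975013 * 0.64952085 - 10.7100 * 0.99460013 * 0.58799931 = 1.0029


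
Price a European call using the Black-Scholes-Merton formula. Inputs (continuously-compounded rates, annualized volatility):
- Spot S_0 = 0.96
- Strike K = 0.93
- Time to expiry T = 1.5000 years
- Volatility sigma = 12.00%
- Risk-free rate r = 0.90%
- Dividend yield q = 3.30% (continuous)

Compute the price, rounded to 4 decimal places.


Answer: Price = 0.0517

Derivation:
d1 = (ln(S/K) + (r - q + 0.5*sigma^2) * T) / (sigma * sqrt(T)) = 0.04455825
d2 = d1 - sigma * sqrt(T) = -0.10241114
exp(-rT) = 0.98659072; exp(-qT) = 0.95170516
C = S_0 * exp(-qT) * N(d1) - K * exp(-rT) * N(d2)
N(d1) = 0.51777029; N(d2) = 0.45921517
C = 0.9600 * 0.95170516 * 0.51777029 - 0.9300 * 0.98659072 * 0.45921517 = 0.0517


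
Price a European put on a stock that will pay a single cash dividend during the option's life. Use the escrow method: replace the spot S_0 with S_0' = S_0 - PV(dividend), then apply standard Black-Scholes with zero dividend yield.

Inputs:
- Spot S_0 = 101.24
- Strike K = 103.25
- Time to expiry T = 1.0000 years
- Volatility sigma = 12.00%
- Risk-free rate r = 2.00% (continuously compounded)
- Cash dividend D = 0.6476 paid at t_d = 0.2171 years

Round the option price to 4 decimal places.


PV(D) = D * exp(-r * t_d) = 0.6476 * 0.99566741 = 0.64479422
S_0' = S_0 - PV(D) = 101.2400 - 0.64479422 = 100.59520578
d1 = (ln(S_0'/K) + (r + sigma^2/2)*T) / (sigma*sqrt(T)) = 0.00959474
d2 = d1 - sigma*sqrt(T) = -0.11040526
exp(-rT) = 0.98019867
N(-d1) = 0.49617231; N(-d2) = 0.54395601
P = K * exp(-rT) * N(-d2) - S_0' * N(-d1) = 103.2500 * 0.98019867 * 0.54395601 - 100.59520578 * 0.49617231 = 5.1388

Answer: Price = 5.1388


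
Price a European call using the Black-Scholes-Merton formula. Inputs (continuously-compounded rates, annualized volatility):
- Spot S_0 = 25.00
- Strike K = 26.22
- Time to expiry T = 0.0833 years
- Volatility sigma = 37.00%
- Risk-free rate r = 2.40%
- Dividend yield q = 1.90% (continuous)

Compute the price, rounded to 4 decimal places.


Answer: Price = 0.5896

Derivation:
d1 = (ln(S/K) + (r - q + 0.5*sigma^2) * T) / (sigma * sqrt(T)) = -0.38888357
d2 = d1 - sigma * sqrt(T) = -0.49567201
exp(-rT) = 0.99800280; exp(-qT) = 0.99841855
C = S_0 * exp(-qT) * N(d1) - K * exp(-rT) * N(d2)
N(d1) = 0.34868114; N(d2) = 0.31006292
C = 25.0000 * 0.99841855 * 0.34868114 - 26.2200 * 0.99800280 * 0.31006292 = 0.5896


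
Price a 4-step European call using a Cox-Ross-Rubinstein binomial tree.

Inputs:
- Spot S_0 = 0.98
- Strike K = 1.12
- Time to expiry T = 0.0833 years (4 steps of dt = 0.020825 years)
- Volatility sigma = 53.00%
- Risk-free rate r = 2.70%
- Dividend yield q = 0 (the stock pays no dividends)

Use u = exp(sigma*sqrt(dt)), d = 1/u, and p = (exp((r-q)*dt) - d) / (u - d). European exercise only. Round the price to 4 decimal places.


Answer: Price = V(0,0) = 0.0167

Derivation:
dt = T/N = 0.020825
u = exp(sigma*sqrt(dt)) = 1.079484; d = 1/u = 0.926368
p = (exp((r-q)*dt) - d) / (u - d) = 0.484562
Discount per step: exp(-r*dt) = 0.999438
Stock lattice S(k, i) with i counting down-moves:
  k=0: S(0,0) = 0.9800
  k=1: S(1,0) = 1.0579; S(1,1) = 0.9078
  k=2: S(2,0) = 1.1420; S(2,1) = 0.9800; S(2,2) = 0.8410
  k=3: S(3,0) = 1.2328; S(3,1) = 1.0579; S(3,2) = 0.9078; S(3,3) = 0.7791
  k=4: S(4,0) = 1.3307; S(4,1) = 1.1420; S(4,2) = 0.9800; S(4,3) = 0.8410; S(4,4) = 0.7217
Terminal payoffs V(N, i) = max(S_T - K, 0):
  V(4,0) = 0.210735; V(4,1) = 0.021981; V(4,2) = 0.000000; V(4,3) = 0.000000; V(4,4) = 0.000000
Backward induction: V(k, i) = exp(-r*dt) * [p * V(k+1, i) + (1-p) * V(k+1, i+1)].
  V(3,0) = exp(-r*dt) * [p*0.210735 + (1-p)*0.021981] = 0.113380
  V(3,1) = exp(-r*dt) * [p*0.021981 + (1-p)*0.000000] = 0.010645
  V(3,2) = exp(-r*dt) * [p*0.000000 + (1-p)*0.000000] = 0.000000
  V(3,3) = exp(-r*dt) * [p*0.000000 + (1-p)*0.000000] = 0.000000
  V(2,0) = exp(-r*dt) * [p*0.113380 + (1-p)*0.010645] = 0.060393
  V(2,1) = exp(-r*dt) * [p*0.010645 + (1-p)*0.000000] = 0.005155
  V(2,2) = exp(-r*dt) * [p*0.000000 + (1-p)*0.000000] = 0.000000
  V(1,0) = exp(-r*dt) * [p*0.060393 + (1-p)*0.005155] = 0.031903
  V(1,1) = exp(-r*dt) * [p*0.005155 + (1-p)*0.000000] = 0.002497
  V(0,0) = exp(-r*dt) * [p*0.031903 + (1-p)*0.002497] = 0.016737


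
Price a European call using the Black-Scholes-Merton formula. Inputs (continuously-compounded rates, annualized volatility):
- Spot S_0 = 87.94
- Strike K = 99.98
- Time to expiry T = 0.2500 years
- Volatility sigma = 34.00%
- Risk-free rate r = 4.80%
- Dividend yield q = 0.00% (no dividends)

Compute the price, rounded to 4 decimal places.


Answer: Price = 2.3204

Derivation:
d1 = (ln(S/K) + (r - q + 0.5*sigma^2) * T) / (sigma * sqrt(T)) = -0.59920825
d2 = d1 - sigma * sqrt(T) = -0.76920825
exp(-rT) = 0.98807171; exp(-qT) = 1.00000000
C = S_0 * exp(-qT) * N(d1) - K * exp(-rT) * N(d2)
N(d1) = 0.27451701; N(d2) = 0.22088485
C = 87.9400 * 1.00000000 * 0.27451701 - 99.9800 * 0.98807171 * 0.22088485 = 2.3204
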